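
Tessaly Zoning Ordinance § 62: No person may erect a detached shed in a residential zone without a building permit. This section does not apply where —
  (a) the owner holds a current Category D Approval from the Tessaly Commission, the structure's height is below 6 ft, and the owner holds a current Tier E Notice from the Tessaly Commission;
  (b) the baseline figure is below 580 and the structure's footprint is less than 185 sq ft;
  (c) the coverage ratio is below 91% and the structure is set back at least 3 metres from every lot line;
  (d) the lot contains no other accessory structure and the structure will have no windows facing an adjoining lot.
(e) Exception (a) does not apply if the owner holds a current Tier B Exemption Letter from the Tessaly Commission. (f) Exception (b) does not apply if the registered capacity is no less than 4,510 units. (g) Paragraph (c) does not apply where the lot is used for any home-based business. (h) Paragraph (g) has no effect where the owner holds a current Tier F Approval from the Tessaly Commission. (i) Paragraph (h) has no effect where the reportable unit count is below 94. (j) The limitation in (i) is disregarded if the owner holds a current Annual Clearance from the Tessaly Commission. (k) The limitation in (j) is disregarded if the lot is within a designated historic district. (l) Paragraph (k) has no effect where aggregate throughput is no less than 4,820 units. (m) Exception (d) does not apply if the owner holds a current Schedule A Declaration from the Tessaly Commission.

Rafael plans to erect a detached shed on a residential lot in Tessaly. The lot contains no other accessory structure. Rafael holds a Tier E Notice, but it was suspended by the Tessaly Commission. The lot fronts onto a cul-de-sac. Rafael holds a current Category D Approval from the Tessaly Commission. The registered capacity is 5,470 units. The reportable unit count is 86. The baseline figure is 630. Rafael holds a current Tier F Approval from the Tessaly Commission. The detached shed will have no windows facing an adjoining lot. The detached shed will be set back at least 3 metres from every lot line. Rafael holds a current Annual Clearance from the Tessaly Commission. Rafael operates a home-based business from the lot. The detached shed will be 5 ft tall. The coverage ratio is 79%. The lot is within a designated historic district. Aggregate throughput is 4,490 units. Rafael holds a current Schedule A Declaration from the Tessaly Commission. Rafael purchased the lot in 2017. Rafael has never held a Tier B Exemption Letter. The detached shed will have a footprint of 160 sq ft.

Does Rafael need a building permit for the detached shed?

Yes — Rafael must obtain a building permit.

Exception (a) requires that the owner holds a current Tier E Notice from the Tessaly Commission; but there is no Tier E Notice in force, so (a) is unavailable.
Exception (b) does not apply: the baseline figure is 630, not below 580.
Exception (c): the coverage ratio is 79%, below the 91% limit; the setback is at least 3 m on every side — every condition holds. But applying paragraphs (g)–(l): (g) operates against (c): a home-based business operates on the lot. (h) would limit (g) — a current Tier F Approval is held — but (i) sets (h) aside: (i) operates against (h): the reportable unit count is 86, below the 94 limit. (j) would limit (i) — a current Annual Clearance is held — but (k) sets (j) aside: (k) is engaged — the lot is in a historic district. (l) does not operate here (aggregate throughput is 4,490 units, short of 4,820 units), so (k) stands. So (c) is unavailable.
Exception (d)'s conditions are all satisfied: the lot has no other accessory structure; no windows face an adjoining lot. But applying paragraph (m): (m) operates against (d): a current Schedule A Declaration is held. So (d) is unavailable.
No exception is made out. Rafael falls within the general rule.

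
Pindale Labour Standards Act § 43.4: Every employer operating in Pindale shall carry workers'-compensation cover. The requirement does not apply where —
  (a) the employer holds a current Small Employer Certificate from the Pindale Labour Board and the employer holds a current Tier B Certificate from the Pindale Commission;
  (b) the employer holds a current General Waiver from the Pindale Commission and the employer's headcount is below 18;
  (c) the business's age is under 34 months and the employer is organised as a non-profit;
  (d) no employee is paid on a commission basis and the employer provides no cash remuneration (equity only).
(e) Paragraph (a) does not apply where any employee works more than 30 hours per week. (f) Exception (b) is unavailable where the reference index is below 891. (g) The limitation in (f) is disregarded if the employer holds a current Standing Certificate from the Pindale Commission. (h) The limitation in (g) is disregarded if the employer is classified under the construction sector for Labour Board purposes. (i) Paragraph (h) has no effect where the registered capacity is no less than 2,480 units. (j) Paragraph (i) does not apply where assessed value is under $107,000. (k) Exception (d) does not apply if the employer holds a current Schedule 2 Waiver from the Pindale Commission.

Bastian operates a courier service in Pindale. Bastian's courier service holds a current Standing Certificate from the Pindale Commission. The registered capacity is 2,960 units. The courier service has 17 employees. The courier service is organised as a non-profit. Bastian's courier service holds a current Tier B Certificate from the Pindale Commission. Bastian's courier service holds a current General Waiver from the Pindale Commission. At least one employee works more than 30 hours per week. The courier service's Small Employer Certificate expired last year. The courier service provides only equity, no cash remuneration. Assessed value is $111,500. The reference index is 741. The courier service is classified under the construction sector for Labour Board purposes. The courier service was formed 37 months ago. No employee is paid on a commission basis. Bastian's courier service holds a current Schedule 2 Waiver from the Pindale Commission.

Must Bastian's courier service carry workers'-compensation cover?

Exception (a) does not apply: the Small Employer Certificate has expired.
Exception (b)'s conditions are all satisfied: a current General Waiver is held; the employer's headcount is 17, below the 18 limit. Under paragraphs (f)–(j): (f) would limit (b) — the reference index is 741, below the 891 limit — but (g) sets (f) aside: (g) operates against (f): a current Standing Certificate is held. (h) would limit (g) — the courier service is classified under the construction sector — but (i) sets (h) aside: (i) operates against (h): the registered capacity is 2,960 units, meeting the 2,480 units threshold. (j) is not engaged (assessed value is $111,500, not under $107,000), so (i) stands. (b) remains available.
Exception (c) requires that the business's age is under 34 months; but the business's age is 37 months, not under 34 months, so (c) is unavailable.
All of (d)'s requirements are met (no employee is paid on commission; remuneration is equity-only). Turning to paragraph (k): (k) operates against (d): a current Schedule 2 Waiver is held. Exception (d) does not apply.

No — exception (b) applies; Bastian's courier service is not required to carry workers'-compensation cover.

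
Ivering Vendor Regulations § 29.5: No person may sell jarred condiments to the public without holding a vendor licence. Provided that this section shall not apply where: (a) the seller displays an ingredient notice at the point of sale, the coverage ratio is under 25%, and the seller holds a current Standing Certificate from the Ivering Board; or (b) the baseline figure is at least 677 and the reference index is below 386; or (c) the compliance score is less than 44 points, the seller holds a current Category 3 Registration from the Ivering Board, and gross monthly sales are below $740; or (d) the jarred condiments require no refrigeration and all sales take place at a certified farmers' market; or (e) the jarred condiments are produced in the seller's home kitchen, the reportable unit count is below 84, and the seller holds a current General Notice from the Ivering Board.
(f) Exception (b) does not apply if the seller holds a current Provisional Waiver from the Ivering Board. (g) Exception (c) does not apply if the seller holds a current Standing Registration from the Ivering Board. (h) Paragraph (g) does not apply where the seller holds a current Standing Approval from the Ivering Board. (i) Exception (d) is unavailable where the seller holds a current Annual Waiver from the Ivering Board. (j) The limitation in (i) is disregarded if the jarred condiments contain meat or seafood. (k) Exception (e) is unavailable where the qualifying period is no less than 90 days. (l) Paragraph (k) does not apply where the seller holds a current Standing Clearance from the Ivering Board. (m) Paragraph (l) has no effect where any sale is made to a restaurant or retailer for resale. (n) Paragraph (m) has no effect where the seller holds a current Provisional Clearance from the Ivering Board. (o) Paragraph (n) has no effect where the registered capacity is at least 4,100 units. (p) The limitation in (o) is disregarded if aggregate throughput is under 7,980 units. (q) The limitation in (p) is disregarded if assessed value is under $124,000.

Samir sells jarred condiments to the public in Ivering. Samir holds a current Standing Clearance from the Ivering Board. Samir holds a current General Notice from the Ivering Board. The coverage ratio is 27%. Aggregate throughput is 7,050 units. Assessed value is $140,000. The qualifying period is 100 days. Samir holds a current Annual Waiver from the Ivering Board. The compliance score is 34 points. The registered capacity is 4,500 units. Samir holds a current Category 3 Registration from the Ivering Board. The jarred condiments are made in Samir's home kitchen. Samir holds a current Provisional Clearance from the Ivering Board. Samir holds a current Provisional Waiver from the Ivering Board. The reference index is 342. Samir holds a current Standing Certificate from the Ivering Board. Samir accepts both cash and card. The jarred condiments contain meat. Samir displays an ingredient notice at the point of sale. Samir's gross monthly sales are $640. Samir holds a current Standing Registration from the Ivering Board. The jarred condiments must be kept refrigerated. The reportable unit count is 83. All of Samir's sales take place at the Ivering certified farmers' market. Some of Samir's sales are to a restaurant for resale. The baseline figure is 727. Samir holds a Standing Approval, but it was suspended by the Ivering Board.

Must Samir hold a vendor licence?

Exception (a) requires that the coverage ratio is under 25%; but the coverage ratio is 27%, not under 25%, so (a) is unavailable.
Exception (b): the baseline figure is 727, meeting the 677 threshold; the reference index is 342, below the 386 limit — every condition holds. Turning to paragraph (f): (f) is engaged — a current Provisional Waiver is held. Exception (b) does not apply.
Exception (c): the compliance score is 34 points, less than the 44 points limit; a current Category 3 Registration is held; gross monthly sales are $640, below the $740 limit — every condition holds. But: (g) is triggered — a current Standing Registration is held. (h) is not engaged (there is no Standing Approval in force), so (g) stands. So (c) is unavailable.
Exception (d) does not apply: the jarred condiments require refrigeration.
Exception (e) is satisfied on its face — the jarred condiments are home-kitchen produced; the reportable unit count is 83, below the 84 limit; a current General Notice is held. Under paragraphs (k)–(q): (k) would limit (e) — the qualifying period is 100 days, meeting the 90 days threshold — but (l) sets (k) aside: (l) operates — a current Standing Clearance is held. (m) is engaged (some sales are to a restaurant for resale), but yields to (n): (n) operates against (m): a current Provisional Clearance is held. (o) would limit (n) — the registered capacity is 4,500 units, meeting the 4,100 units threshold — but (p) sets (o) aside: (p) is triggered — aggregate throughput is 7,050 units, under the 7,980 units limit. (q) is not triggered (assessed value is $140,000, not under $124,000), so (p) stands. (e) remains available.

No — exception (e) applies; Samir is not required to hold a vendor licence.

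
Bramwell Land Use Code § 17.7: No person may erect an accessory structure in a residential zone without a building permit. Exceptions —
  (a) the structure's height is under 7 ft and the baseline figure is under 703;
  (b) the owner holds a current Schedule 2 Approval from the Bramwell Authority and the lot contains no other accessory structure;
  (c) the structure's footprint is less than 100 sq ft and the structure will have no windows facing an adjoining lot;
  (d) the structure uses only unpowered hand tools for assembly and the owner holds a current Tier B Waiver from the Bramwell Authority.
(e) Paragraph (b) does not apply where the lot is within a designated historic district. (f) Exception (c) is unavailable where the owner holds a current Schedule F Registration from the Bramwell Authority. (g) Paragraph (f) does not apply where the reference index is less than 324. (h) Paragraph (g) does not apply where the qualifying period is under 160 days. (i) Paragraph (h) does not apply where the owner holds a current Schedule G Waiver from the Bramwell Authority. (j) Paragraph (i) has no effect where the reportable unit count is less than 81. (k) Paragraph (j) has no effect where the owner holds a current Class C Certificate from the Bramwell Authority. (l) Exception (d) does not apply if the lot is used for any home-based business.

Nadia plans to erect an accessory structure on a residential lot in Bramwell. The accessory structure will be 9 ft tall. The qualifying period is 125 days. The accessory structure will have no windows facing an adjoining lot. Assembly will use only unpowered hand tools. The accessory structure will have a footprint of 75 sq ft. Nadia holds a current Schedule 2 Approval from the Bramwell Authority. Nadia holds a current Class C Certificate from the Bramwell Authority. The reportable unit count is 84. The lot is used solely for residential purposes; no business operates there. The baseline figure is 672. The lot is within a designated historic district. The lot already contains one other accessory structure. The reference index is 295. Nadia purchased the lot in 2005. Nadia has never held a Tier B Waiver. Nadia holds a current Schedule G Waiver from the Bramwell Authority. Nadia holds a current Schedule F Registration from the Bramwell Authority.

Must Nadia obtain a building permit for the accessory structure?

No — exception (c) applies; Nadia does not need a building permit.

Exception (a) fails — the structure's height is 9 ft, not under 7 ft.
Exception (b) fails — the lot already has another accessory structure.
Exception (c): the structure's footprint is 75 sq ft, less than the 100 sq ft limit; no windows face an adjoining lot — every condition holds. Under paragraphs (f)–(k): (f) operates (a current Schedule F Registration is held), but is overridden by (g): (g) operates — the reference index is 295, less than the 324 limit. (h) would limit (g) — the qualifying period is 125 days, under the 160 days limit — but (i) sets (h) aside: (i) applies — a current Schedule G Waiver is held. (j), which would lift (i), is not triggered — the reportable unit count is 84, not less than 81. (c) remains available.
Exception (d) fails — the Tier B Waiver is not current.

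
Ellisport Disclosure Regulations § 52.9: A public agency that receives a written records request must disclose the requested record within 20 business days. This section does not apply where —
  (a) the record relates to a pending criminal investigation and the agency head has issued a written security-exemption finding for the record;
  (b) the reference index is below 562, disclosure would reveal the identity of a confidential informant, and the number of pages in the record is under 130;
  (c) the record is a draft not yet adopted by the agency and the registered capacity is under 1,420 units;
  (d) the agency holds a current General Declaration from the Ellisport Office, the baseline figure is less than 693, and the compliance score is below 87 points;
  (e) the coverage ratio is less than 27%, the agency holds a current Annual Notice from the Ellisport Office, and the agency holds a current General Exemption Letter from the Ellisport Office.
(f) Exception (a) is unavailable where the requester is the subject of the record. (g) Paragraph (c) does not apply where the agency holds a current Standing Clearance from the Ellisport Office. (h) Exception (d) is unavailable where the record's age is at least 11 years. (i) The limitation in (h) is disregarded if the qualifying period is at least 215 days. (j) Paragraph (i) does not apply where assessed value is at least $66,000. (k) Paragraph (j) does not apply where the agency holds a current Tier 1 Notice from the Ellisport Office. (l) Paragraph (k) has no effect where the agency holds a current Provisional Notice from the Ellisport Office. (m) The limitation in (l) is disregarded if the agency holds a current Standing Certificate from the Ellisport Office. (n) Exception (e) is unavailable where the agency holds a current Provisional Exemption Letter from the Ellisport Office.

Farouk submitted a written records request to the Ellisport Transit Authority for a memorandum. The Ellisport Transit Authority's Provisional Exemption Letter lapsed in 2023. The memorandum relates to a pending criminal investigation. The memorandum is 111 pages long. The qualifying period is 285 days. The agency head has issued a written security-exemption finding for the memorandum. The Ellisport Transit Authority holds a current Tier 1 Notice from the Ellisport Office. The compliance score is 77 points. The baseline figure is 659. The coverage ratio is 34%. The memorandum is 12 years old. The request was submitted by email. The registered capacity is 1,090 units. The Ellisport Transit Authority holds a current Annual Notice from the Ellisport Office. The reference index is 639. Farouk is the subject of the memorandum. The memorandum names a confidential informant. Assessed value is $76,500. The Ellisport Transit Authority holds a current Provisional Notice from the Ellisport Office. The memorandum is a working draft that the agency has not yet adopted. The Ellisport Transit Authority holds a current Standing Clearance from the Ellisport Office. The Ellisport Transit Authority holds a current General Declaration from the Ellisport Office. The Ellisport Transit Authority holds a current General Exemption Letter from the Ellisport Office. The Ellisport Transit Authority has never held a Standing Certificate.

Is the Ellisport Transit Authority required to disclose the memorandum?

All of (a)'s requirements are met (the memorandum relates to a pending investigation; a written security-exemption finding has been issued). However, paragraph (f) must be considered: (f) operates against (a): Farouk is the subject of the memorandum. (a) is therefore removed.
Exception (b) requires that the reference index is below 562; but the reference index is 639, not below 562, so (b) is unavailable.
Exception (c): the memorandum is an unadopted draft; the registered capacity is 1,090 units, under the 1,420 units limit — every condition holds. Turning to paragraph (g): (g) applies — a current Standing Clearance is held. Exception (c) does not apply.
Exception (d) is satisfied on its face — a current General Declaration is held; the baseline figure is 659, less than the 693 limit; the compliance score is 77 points, below the 87 points limit. But applying paragraphs (h)–(m): (h) operates — the record's age is 12 years, meeting the 11 years threshold. (i) would limit (h) — the qualifying period is 285 days, meeting the 215 days threshold — but (j) sets (i) aside: (j) applies — assessed value is $76,500, meeting the $66,000 threshold. (k) would limit (j) — a current Tier 1 Notice is held — but (l) sets (k) aside: (l) operates against (k): a current Provisional Notice is held. (m), which would lift (l), is inapplicable — there is no Standing Certificate in force. (d) is therefore removed.
Exception (e) fails — the coverage ratio is 34%, not less than 27%.
None of the exceptions is available; § 52.9 applies in full.

Yes — the Ellisport Transit Authority must disclose the memorandum.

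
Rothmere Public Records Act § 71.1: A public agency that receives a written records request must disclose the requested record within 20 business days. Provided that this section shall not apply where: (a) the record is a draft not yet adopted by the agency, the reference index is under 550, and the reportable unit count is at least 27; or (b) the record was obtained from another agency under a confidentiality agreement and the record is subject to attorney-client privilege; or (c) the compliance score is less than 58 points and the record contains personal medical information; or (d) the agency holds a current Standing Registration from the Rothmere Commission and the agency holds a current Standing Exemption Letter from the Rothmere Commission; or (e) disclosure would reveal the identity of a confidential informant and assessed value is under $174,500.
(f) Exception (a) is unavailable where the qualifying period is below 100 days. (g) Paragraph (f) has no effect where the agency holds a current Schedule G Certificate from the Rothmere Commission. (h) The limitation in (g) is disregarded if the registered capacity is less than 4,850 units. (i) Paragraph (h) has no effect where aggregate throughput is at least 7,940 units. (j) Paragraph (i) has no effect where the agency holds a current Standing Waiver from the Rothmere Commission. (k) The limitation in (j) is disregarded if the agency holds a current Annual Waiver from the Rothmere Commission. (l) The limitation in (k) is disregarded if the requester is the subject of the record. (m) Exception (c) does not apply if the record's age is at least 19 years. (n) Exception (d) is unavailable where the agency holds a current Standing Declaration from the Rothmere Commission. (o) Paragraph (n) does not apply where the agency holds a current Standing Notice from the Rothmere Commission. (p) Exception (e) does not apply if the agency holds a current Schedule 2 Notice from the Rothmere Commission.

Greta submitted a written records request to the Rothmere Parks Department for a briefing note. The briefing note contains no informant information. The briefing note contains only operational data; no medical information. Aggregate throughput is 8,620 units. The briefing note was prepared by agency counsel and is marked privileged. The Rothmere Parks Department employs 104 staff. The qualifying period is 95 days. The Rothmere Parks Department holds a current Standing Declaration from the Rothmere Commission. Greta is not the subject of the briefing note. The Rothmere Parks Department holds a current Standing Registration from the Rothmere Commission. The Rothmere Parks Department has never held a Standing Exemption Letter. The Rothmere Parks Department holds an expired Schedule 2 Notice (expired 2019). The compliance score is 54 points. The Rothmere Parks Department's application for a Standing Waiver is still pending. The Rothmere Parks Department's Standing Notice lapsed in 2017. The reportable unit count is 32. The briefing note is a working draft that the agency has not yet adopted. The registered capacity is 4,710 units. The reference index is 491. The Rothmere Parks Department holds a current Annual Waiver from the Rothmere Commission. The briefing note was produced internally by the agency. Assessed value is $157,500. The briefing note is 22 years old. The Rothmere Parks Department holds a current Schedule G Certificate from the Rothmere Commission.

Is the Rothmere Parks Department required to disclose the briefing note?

All of (a)'s requirements are met (the briefing note is an unadopted draft; the reference index is 491, under the 550 limit; the reportable unit count is 32, meeting the 27 threshold). Considering the limiting provisions: (f) is engaged (the qualifying period is 95 days, below the 100 days limit), but is itself disapplied by (g): (g) is engaged — a current Schedule G Certificate is held. (h) would limit (g) — the registered capacity is 4,710 units, less than the 4,850 units limit — but (i) sets (h) aside: (i) operates against (h): aggregate throughput is 8,620 units, meeting the 7,940 units threshold. (j) does not operate here (the Standing Waiver is not current), so (i) stands. So (a) applies.
Exception (b) requires that the record was obtained from another agency under a confidentiality agreement; but the briefing note was produced internally, so (b) is unavailable.
Exception (c) requires that the record contains personal medical information; but the briefing note contains only operational data, so (c) is unavailable.
Exception (d) fails — there is no Standing Exemption Letter in force.
Exception (e) requires that disclosure would reveal the identity of a confidential informant; but the briefing note contains no informant information, so (e) is unavailable.

No — exception (a) applies; the Rothmere Parks Department is not required to disclose the briefing note.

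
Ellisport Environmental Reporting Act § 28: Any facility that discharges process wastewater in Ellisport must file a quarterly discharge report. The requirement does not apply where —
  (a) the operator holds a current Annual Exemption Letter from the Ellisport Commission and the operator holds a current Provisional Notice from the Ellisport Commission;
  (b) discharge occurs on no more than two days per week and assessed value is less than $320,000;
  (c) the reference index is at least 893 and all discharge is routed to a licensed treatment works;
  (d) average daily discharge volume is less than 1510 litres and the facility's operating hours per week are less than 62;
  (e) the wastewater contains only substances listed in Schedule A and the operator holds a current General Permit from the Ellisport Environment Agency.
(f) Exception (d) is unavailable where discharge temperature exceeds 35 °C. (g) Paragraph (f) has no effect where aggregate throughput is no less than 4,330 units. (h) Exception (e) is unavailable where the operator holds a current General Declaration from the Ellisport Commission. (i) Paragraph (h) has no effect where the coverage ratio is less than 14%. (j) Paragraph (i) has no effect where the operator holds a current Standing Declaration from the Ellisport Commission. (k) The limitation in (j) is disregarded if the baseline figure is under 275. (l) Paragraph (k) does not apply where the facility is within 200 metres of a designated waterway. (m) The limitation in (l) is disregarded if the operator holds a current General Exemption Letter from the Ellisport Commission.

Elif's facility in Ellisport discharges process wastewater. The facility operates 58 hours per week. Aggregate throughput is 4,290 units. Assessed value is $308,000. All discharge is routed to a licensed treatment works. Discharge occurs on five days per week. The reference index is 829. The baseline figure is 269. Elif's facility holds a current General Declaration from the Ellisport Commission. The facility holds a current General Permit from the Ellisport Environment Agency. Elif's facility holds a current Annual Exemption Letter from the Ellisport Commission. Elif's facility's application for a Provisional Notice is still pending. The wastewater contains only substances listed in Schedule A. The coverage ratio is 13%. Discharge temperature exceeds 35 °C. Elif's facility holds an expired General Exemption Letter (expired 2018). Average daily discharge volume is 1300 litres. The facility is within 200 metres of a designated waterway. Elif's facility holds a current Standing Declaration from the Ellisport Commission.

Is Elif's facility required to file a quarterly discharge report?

Exception (a) fails — no current Provisional Notice is held.
Exception (b) does not apply: discharge occurs on five days per week.
Exception (c) does not apply: the reference index is 829, short of 893.
Exception (d) is satisfied on its face — average daily discharge volume is 1300 litres, less than the 1510 litres limit; the facility's operating hours per week are 58, less than the 62 limit. But applying paragraphs (f)–(g): (f) is engaged — discharge temperature exceeds 35 °C. (g), which would lift (f), is not engaged — aggregate throughput is 4,290 units, short of 4,330 units. (d) is therefore removed.
Exception (e): the wastewater is Schedule-A-only; a current General Permit is held — every condition holds. But applying paragraphs (h)–(m): (h) operates against (e): a current General Declaration is held. (i) would limit (h) — the coverage ratio is 13%, less than the 14% limit — but (j) sets (i) aside: (j) operates — a current Standing Declaration is held. (k) is engaged (the baseline figure is 269, under the 275 limit), but is overridden by (l): (l) operates against (k): the facility is within 200 m of a designated waterway. (m) is not engaged (no current General Exemption Letter is held), so (l) stands. So (e) is unavailable.
No exception is made out. Elif's facility falls within the general rule.

Yes — Elif's facility must file a quarterly discharge report.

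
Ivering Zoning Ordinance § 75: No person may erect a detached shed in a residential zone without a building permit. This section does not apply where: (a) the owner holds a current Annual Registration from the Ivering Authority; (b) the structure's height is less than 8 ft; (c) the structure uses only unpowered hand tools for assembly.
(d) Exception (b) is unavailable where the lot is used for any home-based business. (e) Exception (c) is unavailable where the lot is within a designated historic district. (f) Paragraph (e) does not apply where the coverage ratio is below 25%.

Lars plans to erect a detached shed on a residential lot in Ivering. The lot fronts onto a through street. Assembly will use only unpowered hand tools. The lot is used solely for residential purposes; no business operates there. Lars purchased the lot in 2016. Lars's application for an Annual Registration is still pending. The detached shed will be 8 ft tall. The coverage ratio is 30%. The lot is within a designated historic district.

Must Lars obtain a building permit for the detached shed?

Exception (a) fails — the Annual Registration is not current.
Exception (b) does not apply: the structure's height is 8 ft, not less than 8 ft.
Exception (c): assembly uses only hand tools — every condition holds. But applying paragraphs (e)–(f): (e) operates against (c): the lot is in a historic district. (f), which would lift (e), is inapplicable — the coverage ratio is 30%, not below 25%. (c) is therefore removed.
No exception displaces § 75.

Yes — Lars must obtain a building permit.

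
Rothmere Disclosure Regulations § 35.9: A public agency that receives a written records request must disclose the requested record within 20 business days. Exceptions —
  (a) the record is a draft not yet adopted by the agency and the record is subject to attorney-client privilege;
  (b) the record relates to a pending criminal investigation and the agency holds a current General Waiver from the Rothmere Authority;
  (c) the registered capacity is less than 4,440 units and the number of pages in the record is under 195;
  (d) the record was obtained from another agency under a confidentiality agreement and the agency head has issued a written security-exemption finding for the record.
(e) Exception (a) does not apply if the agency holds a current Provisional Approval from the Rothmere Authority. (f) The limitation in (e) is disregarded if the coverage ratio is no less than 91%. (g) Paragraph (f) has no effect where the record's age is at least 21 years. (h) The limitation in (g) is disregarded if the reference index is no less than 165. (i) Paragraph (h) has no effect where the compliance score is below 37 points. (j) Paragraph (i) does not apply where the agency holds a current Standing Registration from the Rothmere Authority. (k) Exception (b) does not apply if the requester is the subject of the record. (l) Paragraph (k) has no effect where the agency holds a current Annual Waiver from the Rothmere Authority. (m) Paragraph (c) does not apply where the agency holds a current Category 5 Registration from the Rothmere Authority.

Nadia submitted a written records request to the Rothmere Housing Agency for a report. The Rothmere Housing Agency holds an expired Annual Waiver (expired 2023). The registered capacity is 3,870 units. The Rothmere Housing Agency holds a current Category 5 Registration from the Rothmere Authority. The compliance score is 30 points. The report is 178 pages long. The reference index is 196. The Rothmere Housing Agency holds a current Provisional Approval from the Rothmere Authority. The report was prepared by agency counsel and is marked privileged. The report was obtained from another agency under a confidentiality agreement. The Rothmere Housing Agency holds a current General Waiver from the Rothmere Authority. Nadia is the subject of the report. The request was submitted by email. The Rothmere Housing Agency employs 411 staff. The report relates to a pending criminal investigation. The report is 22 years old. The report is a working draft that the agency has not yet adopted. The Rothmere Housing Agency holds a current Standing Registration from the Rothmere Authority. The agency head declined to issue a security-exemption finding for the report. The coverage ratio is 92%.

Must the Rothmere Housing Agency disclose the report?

Exception (a): the report is an unadopted draft; the report is privileged — every condition holds. Under paragraphs (e)–(j): (e) would limit (a) — a current Provisional Approval is held — but (f) sets (e) aside: (f) operates against (e): the coverage ratio is 92%, meeting the 91% threshold. (g) would limit (f) — the record's age is 22 years, meeting the 21 years threshold — but (h) sets (g) aside: (h) operates against (g): the reference index is 196, meeting the 165 threshold. (i) would limit (h) — the compliance score is 30 points, below the 37 points limit — but (j) sets (i) aside: (j) is engaged — a current Standing Registration is held. Exception (a) stands.
All of (b)'s requirements are met (the report relates to a pending investigation; a current General Waiver is held). But applying paragraphs (k)–(l): (k) operates against (b): Nadia is the subject of the report. (l) is not engaged (no current Annual Waiver is held), so (k) stands. (b) is therefore removed.
Exception (c)'s conditions are all satisfied: the registered capacity is 3,870 units, less than the 4,440 units limit; the number of pages in the record is 178, under the 195 limit. Turning to paragraph (m): (m) is triggered — a current Category 5 Registration is held. So (c) is unavailable.
Exception (d) does not apply: the agency head declined to issue a security-exemption finding.

No — exception (a) applies; the Rothmere Housing Agency is not required to disclose the report.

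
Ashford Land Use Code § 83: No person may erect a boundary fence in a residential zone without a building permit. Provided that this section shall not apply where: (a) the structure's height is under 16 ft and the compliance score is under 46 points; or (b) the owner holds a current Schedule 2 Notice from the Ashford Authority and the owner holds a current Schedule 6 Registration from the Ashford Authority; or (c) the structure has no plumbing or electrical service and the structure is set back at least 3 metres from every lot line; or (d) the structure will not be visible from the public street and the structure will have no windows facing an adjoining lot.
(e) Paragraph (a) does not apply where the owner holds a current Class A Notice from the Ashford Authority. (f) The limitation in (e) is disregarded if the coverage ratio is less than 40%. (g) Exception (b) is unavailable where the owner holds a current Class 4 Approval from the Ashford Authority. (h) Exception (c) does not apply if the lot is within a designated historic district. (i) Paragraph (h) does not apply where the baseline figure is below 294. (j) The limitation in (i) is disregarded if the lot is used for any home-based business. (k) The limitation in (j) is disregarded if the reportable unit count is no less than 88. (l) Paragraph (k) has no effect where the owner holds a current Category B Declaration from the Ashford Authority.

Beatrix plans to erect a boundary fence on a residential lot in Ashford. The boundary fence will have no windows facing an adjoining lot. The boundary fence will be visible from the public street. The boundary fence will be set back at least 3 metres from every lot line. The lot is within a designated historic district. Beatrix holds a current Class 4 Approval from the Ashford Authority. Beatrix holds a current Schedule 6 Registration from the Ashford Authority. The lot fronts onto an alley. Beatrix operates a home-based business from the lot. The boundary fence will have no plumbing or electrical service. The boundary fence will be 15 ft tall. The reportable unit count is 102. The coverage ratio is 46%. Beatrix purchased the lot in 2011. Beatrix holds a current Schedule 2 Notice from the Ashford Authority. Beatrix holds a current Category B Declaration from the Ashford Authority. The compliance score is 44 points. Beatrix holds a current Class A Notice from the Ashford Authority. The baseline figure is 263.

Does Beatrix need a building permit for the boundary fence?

All of (a)'s requirements are met (the structure's height is 15 ft, under the 16 ft limit; the compliance score is 44 points, under the 46 points limit). But applying paragraphs (e)–(f): (e) is triggered — a current Class A Notice is held. (f), which would lift (e), is not engaged — the coverage ratio is 46%, not less than 40%. (a) is therefore removed.
Exception (b) is satisfied on its face — a current Schedule 2 Notice is held; a current Schedule 6 Registration is held. Turning to paragraph (g): (g) is engaged — a current Class 4 Approval is held. Exception (b) does not apply.
Exception (c): there is no plumbing or electrical service; the setback is at least 3 m on every side — every condition holds. However, paragraphs (h)–(l) must be considered: (h) operates against (c): the lot is in a historic district. (i) would limit (h) — the baseline figure is 263, below the 294 limit — but (j) sets (i) aside: (j) is triggered — a home-based business operates on the lot. (k) is triggered (the reportable unit count is 102, meeting the 88 threshold), but is displaced by (l): (l) operates against (k): a current Category B Declaration is held. (c) is therefore removed.
Exception (d) requires that the structure will not be visible from the public street; but the structure will be visible from the street, so (d) is unavailable.
None of the exceptions is available; § 83 applies in full.

Yes — Beatrix must obtain a building permit.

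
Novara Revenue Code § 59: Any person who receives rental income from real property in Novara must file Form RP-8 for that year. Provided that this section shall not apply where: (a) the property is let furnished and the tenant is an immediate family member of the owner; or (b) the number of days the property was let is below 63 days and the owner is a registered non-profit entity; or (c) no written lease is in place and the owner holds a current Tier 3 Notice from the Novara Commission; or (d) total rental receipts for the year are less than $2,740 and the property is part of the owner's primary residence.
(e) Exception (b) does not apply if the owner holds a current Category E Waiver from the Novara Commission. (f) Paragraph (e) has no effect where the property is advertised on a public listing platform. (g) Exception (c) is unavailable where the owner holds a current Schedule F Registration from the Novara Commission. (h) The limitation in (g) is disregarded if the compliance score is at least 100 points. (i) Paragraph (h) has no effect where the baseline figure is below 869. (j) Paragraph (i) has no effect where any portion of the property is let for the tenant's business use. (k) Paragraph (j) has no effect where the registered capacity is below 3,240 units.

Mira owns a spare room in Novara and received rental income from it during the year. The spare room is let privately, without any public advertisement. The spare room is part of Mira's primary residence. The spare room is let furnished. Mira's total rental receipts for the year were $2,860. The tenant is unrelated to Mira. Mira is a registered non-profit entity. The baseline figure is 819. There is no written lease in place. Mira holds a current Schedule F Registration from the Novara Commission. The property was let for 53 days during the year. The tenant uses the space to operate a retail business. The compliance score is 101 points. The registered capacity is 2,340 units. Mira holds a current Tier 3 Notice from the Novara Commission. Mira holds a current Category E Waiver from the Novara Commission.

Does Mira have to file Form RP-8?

Yes — Mira must file Form RP-8.

Exception (a) requires that the tenant is an immediate family member of the owner; but the tenant is unrelated to the owner, so (a) is unavailable.
Exception (b) is satisfied on its face — the number of days the property was let is 53 days, below the 63 days limit; Mira is a registered non-profit. But: (e) operates against (b): a current Category E Waiver is held. (f) does not operate here (the property is let privately without advertisement), so (e) stands. Exception (b) does not apply.
All of (c)'s requirements are met (there is no written lease; a current Tier 3 Notice is held). However, paragraphs (g)–(k) must be considered: (g) operates against (c): a current Schedule F Registration is held. (h) is triggered (the compliance score is 101 points, meeting the 100 points threshold), but yields to (i): (i) operates against (h): the baseline figure is 819, below the 869 limit. (j) applies (the space is let for business use), but is set aside by (k): (k) operates against (j): the registered capacity is 2,340 units, below the 3,240 units limit. So (c) is unavailable.
Exception (d) does not apply: total rental receipts for the year are $2,860, not less than $2,740.
None of the exceptions is available; § 59 applies in full.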